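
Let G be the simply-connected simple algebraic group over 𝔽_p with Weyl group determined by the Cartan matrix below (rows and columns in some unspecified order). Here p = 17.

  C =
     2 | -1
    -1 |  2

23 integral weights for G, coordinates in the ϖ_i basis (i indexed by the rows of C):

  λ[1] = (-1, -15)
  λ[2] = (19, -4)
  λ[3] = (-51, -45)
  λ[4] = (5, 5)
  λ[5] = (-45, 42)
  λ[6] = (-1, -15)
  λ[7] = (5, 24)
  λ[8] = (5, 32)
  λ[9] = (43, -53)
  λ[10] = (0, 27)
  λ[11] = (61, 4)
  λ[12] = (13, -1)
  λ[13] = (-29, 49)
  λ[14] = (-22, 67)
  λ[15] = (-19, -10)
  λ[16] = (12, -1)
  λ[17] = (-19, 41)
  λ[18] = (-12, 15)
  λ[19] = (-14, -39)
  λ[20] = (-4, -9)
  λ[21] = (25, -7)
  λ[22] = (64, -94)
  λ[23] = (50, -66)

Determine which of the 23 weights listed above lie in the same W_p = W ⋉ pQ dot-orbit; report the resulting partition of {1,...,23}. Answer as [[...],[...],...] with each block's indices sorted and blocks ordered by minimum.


Cartan matrix: type A_2 (|W|=6); un-permuting the 2 rows.

Alcove-folded reps (p=17, 23 weights, presented ϖ-order):

    λ_1+ρ ↦ (14, 0)
    λ_2+ρ ↦ (14, 0)
    λ_3+ρ ↦ (1, 7)
    λ_4+ρ ↦ (6, 6)
    λ_5+ρ ↦ (1, 7)
    λ_6+ρ ↦ (14, 0)
    λ_7+ρ ↦ (8, 3)
    λ_8+ρ ↦ (11, 5)
    λ_9+ρ ↦ (1, 7)
    λ_10+ρ ↦ (11, 5)
    λ_11+ρ ↦ (11, 5)
    λ_12+ρ ↦ (14, 0)
    λ_13+ρ ↦ (11, 5)
    λ_14+ρ ↦ (13, 0)
    λ_15+ρ ↦ (1, 7)
    λ_16+ρ ↦ (13, 0)
    λ_17+ρ ↦ (1, 7)
    λ_18+ρ ↦ (11, 5)
    λ_19+ρ ↦ (13, 0)
    λ_20+ρ ↦ (8, 3)
    λ_21+ρ ↦ (8, 3)
    λ_22+ρ ↦ (8, 3)
    λ_23+ρ ↦ (14, 0)

Linkage partition of the 23 weights (6 classes, p=17):

[[1, 2, 6, 12, 23], [3, 5, 9, 15, 17], [4], [7, 20, 21, 22], [8, 10, 11, 13, 18], [14, 16, 19]]


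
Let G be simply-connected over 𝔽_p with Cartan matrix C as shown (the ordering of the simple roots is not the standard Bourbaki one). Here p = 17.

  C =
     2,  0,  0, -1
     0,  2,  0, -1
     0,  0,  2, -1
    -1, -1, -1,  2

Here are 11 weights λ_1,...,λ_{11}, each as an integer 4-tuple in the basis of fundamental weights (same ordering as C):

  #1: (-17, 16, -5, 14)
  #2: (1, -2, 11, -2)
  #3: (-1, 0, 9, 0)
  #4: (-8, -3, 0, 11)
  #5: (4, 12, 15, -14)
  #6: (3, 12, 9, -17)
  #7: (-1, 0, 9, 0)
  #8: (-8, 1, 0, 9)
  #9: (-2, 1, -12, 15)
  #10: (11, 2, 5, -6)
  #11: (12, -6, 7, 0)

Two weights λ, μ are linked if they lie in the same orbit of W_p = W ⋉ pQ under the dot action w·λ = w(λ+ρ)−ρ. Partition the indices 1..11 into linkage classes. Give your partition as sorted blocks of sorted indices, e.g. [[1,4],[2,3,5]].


D_4 Cartan matrix, 4 simple roots permuted; ρ=(1,1,1,1).

Ā_17 reps of the 11 weights (D_4, coords as presented):

  λ_1+ρ ↦ (0, 1, 10, 1) · λ_2+ρ ↦ (0, 1, 10, 1) · λ_3+ρ ↦ (0, 1, 10, 1) · λ_4+ρ ↦ (7, 2, 1, 3) · λ_5+ρ ↦ (8, 0, 3, 1) · λ_6+ρ ↦ (7, 2, 1, 3) · λ_7+ρ ↦ (0, 1, 10, 1) · λ_8+ρ ↦ (7, 2, 1, 3) · λ_9+ρ ↦ (0, 1, 10, 1) · λ_10+ρ ↦ (7, 2, 1, 3) · λ_11+ρ ↦ (8, 0, 3, 1)

Grouping the 11 weights by Ā_17-representative: 3 linkage classes.

[[1, 2, 3, 7, 9], [4, 6, 8, 10], [5, 11]]


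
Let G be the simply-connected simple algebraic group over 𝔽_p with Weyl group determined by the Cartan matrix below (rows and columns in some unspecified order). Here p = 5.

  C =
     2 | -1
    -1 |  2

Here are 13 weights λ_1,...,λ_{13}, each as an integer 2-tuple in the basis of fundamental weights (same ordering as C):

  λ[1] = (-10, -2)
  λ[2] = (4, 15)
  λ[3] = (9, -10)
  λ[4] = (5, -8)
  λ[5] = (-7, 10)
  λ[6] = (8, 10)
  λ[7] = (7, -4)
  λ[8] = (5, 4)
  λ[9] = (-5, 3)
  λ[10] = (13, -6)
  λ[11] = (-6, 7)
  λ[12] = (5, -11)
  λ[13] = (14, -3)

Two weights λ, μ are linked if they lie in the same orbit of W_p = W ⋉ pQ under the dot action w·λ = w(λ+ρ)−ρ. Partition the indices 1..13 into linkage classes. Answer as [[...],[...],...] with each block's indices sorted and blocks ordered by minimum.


Type A_2, rank 2, |W|=6; reorder rows/cols to standard.

Alcove-folded reps (p=5, 13 weights, presented ϖ-order):

  1: (4, 0)
  2: (4, 0)
  3: (4, 0)
  4: (1, 3)
  5: (1, 0)
  6: (1, 0)
  7: (2, 0)
  8: (1, 0)
  9: (4, 0)
  10: (4, 0)
  11: (2, 0)
  12: (1, 0)
  13: (2, 0)

4 distinct reps among the 13 weights ⇒ 4 W_5-linkage classes:

[[1, 2, 3, 9, 10], [4], [5, 6, 8, 12], [7, 11, 13]]


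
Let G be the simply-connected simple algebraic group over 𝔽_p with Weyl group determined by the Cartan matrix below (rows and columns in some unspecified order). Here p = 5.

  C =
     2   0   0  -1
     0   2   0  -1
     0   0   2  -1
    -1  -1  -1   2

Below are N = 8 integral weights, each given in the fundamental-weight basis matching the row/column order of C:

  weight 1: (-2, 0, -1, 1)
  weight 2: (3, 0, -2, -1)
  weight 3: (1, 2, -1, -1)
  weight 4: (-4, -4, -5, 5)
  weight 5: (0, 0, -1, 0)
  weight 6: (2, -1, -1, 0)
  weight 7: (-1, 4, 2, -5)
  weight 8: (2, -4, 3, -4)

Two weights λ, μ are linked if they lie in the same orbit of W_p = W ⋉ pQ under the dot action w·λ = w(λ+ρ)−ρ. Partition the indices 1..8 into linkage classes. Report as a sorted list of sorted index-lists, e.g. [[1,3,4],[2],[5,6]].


Type D_4, rank 4, |W|=192; reorder rows/cols to standard.

λ_j+ρ reflected into Ā_5 (⟨·,θ^∨⟩≤5); 4-tuples as given:

  [1] (1, 1, 0, 1) · [2] (3, 0, 0, 1) · [3] (2, 3, 0, 0) · [4] (1, 1, 0, 1) · [5] (1, 1, 0, 1) · [6] (3, 0, 0, 1) · [7] (3, 0, 0, 1) · [8] (1, 1, 0, 1)

These 8 weights hit 3 W_5-dot-orbits; sizes (4, 3, 1):

[[1, 4, 5, 8], [2, 6, 7], [3]]


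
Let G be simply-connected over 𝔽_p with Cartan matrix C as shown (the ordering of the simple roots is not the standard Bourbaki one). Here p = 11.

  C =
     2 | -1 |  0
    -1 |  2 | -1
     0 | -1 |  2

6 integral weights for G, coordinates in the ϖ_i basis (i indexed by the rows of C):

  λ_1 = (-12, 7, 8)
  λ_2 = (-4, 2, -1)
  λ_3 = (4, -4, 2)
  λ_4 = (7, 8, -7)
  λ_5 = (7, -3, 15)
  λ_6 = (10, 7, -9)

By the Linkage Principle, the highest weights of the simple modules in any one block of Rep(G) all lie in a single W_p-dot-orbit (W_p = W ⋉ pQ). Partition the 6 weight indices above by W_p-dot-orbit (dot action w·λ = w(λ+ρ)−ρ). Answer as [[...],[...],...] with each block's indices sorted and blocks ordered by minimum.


Cartan matrix: type A_3 (|W|=24); un-permuting the 3 rows.

W_11-reps of the 6 weights in Ā_11 (same 3-coord order as C):

    λ_1 → (2, 3, 0)
    λ_2 → (3, 0, 0)
    λ_3 → (2, 3, 0)
    λ_4 → (2, 3, 0)
    λ_5 → (2, 3, 0)
    λ_6 → (3, 0, 0)

Linkage partition of the 6 weights (2 classes, p=11):

[[1, 3, 4, 5], [2, 6]]


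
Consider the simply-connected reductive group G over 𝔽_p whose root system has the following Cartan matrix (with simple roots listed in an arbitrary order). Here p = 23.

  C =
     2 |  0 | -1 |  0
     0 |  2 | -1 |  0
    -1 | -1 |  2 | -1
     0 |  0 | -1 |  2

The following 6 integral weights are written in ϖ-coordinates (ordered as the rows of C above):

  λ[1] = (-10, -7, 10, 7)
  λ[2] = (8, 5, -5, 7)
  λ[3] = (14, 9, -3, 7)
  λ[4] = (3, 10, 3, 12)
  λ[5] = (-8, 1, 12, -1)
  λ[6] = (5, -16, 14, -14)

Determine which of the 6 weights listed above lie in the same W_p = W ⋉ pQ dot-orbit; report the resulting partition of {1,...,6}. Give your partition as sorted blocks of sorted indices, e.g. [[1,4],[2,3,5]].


Dynkin diagram of C (from the 6 off-diagonal −1 entries): D_4.

Each λ_j+ρ reduced to Ā_23; 4-tuples below use C's row order:

  λ_1+ρ ↦ (5, 2, 4, 4) · λ_2+ρ ↦ (5, 2, 4, 4) · λ_3+ρ ↦ (7, 2, 6, 0) · λ_4+ρ ↦ (5, 2, 4, 4) · λ_5+ρ ↦ (7, 2, 6, 0) · λ_6+ρ ↦ (7, 2, 6, 0)

The 6 indices split into 2 linkage classes (same alcove rep ⇔ same W_23-dot-orbit):

[[1, 2, 4], [3, 5, 6]]


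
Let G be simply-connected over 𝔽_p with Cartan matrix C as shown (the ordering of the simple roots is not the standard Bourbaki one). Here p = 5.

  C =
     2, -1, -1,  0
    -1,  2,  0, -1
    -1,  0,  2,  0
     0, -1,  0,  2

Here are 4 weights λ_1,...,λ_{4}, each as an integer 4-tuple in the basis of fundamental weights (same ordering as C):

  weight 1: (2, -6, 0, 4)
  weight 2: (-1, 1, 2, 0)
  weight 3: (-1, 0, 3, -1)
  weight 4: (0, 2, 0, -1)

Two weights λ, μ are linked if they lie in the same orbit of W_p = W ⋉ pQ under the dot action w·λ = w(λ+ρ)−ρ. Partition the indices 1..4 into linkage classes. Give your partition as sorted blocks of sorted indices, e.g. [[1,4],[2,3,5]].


Root system A_4: the 4×4 matrix C matches after relabeling.

W_5-reps of the 4 weights in Ā_5 (same 4-coord order as C):

  λ_1+ρ ↦ (1, 3, 1, 0)
  λ_2+ρ ↦ (0, 2, 2, 0)
  λ_3+ρ ↦ (0, 1, 4, 0)
  λ_4+ρ ↦ (1, 3, 1, 0)

Partition of {1..4} into 3 W_5-dot-orbits:

[[1, 4], [2], [3]]


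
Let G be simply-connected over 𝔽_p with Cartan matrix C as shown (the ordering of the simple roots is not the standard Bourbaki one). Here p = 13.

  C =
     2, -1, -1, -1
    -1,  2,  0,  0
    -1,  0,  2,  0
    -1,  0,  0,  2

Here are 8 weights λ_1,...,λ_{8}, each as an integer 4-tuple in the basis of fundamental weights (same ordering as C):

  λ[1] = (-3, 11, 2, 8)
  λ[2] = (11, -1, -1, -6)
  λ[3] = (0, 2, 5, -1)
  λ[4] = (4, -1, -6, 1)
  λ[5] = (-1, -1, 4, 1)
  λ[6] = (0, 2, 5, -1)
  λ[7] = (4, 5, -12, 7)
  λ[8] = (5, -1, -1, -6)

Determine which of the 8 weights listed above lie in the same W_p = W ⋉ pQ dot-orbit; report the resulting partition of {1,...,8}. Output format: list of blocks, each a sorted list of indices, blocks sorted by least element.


C ↔ D_4 under row/col permutation; |W(D_4)| = 192.

Ā_13 reps of the 8 weights (D_4, coords as presented):

  1: (1, 3, 6, 0)
  2: (1, 0, 0, 5)
  3: (1, 3, 6, 0)
  4: (0, 0, 5, 2)
  5: (0, 0, 5, 2)
  6: (1, 3, 6, 0)
  7: (0, 0, 5, 2)
  8: (1, 0, 0, 5)

Partition of {1..8} into 3 W_13-dot-orbits:

[[1, 3, 6], [2, 8], [4, 5, 7]]


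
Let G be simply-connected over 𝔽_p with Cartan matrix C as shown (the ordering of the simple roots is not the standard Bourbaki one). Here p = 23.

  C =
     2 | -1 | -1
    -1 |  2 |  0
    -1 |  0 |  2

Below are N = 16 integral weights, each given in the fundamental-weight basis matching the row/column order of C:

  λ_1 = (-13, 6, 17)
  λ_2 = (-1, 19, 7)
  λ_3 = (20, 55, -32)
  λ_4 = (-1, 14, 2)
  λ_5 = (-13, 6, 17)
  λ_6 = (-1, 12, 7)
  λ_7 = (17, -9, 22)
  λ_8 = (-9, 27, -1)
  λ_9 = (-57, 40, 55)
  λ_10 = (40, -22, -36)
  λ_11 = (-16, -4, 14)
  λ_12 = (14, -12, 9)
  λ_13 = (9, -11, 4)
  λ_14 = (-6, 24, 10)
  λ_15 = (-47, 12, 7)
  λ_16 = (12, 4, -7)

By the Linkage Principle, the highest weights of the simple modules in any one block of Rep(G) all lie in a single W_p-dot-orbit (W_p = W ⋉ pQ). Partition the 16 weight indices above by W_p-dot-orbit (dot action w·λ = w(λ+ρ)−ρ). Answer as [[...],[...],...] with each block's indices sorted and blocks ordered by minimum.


A_3 Cartan matrix, 3 simple roots permuted; ρ=(1,1,1).

Folding the 16 weights λ_j+ρ into Ā_23 (reps in the given 3-coord order):

  λ_1 → (7, 5, 6) · λ_2 → (0, 15, 3) · λ_3 → (0, 13, 8) · λ_4 → (0, 15, 3) · λ_5 → (7, 5, 6) · λ_6 → (0, 13, 8) · λ_7 → (0, 10, 5) · λ_8 → (0, 15, 3) · λ_9 → (0, 10, 5) · λ_10 → (3, 12, 2) · λ_11 → (0, 15, 3) · λ_12 → (4, 9, 8) · λ_13 → (0, 10, 5) · λ_14 → (3, 12, 2) · λ_15 → (0, 13, 8) · λ_16 → (7, 5, 6)

Partition of {1..16} into 6 W_23-dot-orbits:

[[1, 5, 16], [2, 4, 8, 11], [3, 6, 15], [7, 9, 13], [10, 14], [12]]


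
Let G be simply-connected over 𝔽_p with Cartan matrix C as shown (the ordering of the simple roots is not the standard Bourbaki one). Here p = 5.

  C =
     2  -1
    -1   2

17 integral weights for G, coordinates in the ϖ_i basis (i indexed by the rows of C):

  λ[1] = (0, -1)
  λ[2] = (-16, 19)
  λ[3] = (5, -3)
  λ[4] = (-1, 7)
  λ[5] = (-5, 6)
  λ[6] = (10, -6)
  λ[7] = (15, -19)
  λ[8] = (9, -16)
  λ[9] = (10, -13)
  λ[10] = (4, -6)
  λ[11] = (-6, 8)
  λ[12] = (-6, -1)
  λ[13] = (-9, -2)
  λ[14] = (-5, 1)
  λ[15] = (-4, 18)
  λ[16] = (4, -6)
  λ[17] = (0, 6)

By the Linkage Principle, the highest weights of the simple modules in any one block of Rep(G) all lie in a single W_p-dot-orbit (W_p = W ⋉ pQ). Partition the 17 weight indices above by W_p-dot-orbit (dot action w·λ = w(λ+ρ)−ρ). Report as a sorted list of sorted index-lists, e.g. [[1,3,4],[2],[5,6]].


A_2 Cartan matrix, 2 simple roots permuted; ρ=(1,1).

Ā_5 reps of the 17 weights (A_2, coords as presented):

    1: (1, 0)
    2: (0, 5)
    3: (3, 1)
    4: (3, 2)
    5: (2, 1)
    6: (1, 0)
    7: (2, 1)
    8: (0, 5)
    9: (3, 1)
    10: (0, 5)
    11: (1, 0)
    12: (0, 5)
    13: (3, 1)
    14: (2, 2)
    15: (3, 1)
    16: (0, 5)
    17: (2, 2)

These 17 weights hit 6 W_5-dot-orbits; sizes (3, 5, 4, 1, 2, 2):

[[1, 6, 11], [2, 8, 10, 12, 16], [3, 9, 13, 15], [4], [5, 7], [14, 17]]


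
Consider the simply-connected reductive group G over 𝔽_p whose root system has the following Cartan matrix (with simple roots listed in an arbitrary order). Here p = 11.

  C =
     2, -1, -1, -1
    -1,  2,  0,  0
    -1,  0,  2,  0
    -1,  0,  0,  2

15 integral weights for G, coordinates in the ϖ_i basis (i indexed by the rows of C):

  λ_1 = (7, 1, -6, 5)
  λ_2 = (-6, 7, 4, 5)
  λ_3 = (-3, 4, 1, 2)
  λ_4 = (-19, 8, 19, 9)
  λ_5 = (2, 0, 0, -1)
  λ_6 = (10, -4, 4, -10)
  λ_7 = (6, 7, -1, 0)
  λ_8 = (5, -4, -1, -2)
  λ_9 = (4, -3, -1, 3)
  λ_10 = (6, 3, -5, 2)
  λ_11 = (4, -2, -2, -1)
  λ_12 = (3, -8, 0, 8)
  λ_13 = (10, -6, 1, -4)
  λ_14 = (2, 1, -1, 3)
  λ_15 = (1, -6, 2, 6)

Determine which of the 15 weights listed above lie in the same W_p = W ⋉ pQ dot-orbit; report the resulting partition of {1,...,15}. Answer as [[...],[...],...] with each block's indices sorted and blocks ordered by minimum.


Root system D_4: the 4×4 matrix C matches after relabeling.

Ā_11 reps of the 15 weights (D_4, coords as presented):

  λ_1 → (2, 3, 0, 1);  λ_2 → (2, 3, 0, 1);  λ_3 → (2, 3, 0, 1);  λ_4 → (1, 0, 7, 1);  λ_5 → (3, 1, 1, 0);  λ_6 → (2, 2, 0, 4);  λ_7 → (3, 1, 1, 0);  λ_8 → (2, 3, 0, 1);  λ_9 → (2, 2, 0, 4);  λ_10 → (3, 1, 1, 0);  λ_11 → (3, 1, 1, 0);  λ_12 → (2, 2, 0, 4);  λ_13 → (2, 3, 0, 1);  λ_14 → (2, 2, 0, 4);  λ_15 → (2, 2, 0, 4)

Partition of {1..15} into 4 W_11-dot-orbits:

[[1, 2, 3, 8, 13], [4], [5, 7, 10, 11], [6, 9, 12, 14, 15]]


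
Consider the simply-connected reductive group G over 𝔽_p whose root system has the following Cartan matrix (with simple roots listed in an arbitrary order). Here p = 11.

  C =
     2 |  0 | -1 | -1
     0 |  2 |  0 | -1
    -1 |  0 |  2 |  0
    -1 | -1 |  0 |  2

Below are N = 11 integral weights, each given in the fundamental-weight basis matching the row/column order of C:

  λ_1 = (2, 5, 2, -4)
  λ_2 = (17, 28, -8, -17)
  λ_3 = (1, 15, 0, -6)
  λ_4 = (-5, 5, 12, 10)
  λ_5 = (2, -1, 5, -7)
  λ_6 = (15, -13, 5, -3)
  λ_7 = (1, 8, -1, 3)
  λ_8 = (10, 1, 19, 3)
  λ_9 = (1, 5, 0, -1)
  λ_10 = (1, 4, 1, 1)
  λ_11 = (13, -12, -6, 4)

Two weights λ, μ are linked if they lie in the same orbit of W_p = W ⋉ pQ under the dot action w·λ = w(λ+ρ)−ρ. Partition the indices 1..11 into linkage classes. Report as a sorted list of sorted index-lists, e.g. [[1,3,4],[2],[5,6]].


C ↔ A_4 under row/col permutation; |W(A_4)| = 120.

W_11-reps of the 11 weights in Ā_11 (same 4-coord order as C):

    λ_1+ρ ↦ (0, 3, 3, 3)
    λ_2+ρ ↦ (2, 5, 2, 2)
    λ_3+ρ ↦ (2, 6, 1, 0)
    λ_4+ρ ↦ (2, 5, 2, 2)
    λ_5+ρ ↦ (0, 3, 3, 3)
    λ_6+ρ ↦ (2, 6, 1, 0)
    λ_7+ρ ↦ (2, 5, 2, 2)
    λ_8+ρ ↦ (2, 5, 2, 2)
    λ_9+ρ ↦ (2, 6, 1, 0)
    λ_10+ρ ↦ (2, 5, 2, 2)
    λ_11+ρ ↦ (0, 3, 3, 3)

The 11 indices split into 3 linkage classes (same alcove rep ⇔ same W_11-dot-orbit):

[[1, 5, 11], [2, 4, 7, 8, 10], [3, 6, 9]]


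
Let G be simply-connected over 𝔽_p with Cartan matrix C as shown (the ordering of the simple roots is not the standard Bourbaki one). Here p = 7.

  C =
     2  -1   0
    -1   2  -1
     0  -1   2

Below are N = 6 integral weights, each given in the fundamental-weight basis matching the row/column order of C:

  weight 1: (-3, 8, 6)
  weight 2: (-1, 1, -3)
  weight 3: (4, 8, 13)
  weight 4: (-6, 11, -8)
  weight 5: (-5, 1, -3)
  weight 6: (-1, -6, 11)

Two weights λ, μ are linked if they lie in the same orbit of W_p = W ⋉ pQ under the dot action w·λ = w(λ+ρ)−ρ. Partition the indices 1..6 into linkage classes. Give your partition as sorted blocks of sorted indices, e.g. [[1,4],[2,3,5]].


Root system A_3: the 3×3 matrix C matches after relabeling.

W_7-reps of the 6 weights in Ā_7 (same 3-coord order as C):

    λ_1+ρ ↦ (5, 2, 0)
    λ_2+ρ ↦ (0, 0, 2)
    λ_3+ρ ↦ (5, 2, 0)
    λ_4+ρ ↦ (0, 0, 2)
    λ_5+ρ ↦ (0, 2, 2)
    λ_6+ρ ↦ (0, 0, 2)

Grouping the 6 weights by Ā_7-representative: 3 linkage classes.

[[1, 3], [2, 4, 6], [5]]


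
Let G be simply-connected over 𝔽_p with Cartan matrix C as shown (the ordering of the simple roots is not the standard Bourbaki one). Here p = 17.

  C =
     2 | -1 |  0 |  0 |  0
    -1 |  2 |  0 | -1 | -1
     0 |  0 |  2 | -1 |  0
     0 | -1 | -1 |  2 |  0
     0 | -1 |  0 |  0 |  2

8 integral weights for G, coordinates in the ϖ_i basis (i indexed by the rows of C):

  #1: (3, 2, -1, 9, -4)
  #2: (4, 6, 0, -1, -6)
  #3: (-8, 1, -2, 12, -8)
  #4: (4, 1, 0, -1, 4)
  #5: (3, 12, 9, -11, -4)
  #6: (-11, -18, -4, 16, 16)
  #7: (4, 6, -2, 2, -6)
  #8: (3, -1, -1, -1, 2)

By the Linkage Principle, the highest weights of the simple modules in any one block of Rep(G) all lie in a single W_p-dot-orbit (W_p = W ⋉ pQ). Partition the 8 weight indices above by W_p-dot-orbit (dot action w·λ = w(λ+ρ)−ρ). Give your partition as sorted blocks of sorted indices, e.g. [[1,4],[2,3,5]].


D_5 Cartan matrix, 5 simple roots permuted; ρ=(1,1,1,1,1).

Ā_17 reps of the 8 weights (D_5, coords as presented):

  λ_1+ρ ↦ (4, 0, 0, 0, 3)
  λ_2+ρ ↦ (5, 2, 1, 0, 5)
  λ_3+ρ ↦ (5, 2, 1, 0, 5)
  λ_4+ρ ↦ (5, 2, 1, 0, 5)
  λ_5+ρ ↦ (4, 0, 0, 0, 3)
  λ_6+ρ ↦ (4, 0, 0, 0, 3)
  λ_7+ρ ↦ (5, 2, 1, 0, 5)
  λ_8+ρ ↦ (4, 0, 0, 0, 3)

Grouping the 8 weights by Ā_17-representative: 2 linkage classes.

[[1, 5, 6, 8], [2, 3, 4, 7]]


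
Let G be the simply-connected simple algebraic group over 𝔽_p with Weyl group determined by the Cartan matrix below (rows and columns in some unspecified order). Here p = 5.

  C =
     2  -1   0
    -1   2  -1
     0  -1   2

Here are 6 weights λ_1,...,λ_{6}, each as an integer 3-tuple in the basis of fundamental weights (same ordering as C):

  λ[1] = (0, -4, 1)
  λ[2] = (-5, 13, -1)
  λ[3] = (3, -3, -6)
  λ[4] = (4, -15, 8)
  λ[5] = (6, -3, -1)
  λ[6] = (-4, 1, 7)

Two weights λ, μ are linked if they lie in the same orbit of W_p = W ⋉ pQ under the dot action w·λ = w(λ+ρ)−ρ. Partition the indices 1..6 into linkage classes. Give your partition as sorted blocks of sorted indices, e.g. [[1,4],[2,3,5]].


Dynkin diagram of C (from the 4 off-diagonal −1 entries): A_3.

W_5-reps of the 6 weights in Ā_5 (same 3-coord order as C):

  1: (2, 0, 1);  2: (4, 0, 0);  3: (1, 2, 0);  4: (4, 0, 0);  5: (3, 0, 0);  6: (1, 2, 0)

Grouping the 6 weights by Ā_5-representative: 4 linkage classes.

[[1], [2, 4], [3, 6], [5]]


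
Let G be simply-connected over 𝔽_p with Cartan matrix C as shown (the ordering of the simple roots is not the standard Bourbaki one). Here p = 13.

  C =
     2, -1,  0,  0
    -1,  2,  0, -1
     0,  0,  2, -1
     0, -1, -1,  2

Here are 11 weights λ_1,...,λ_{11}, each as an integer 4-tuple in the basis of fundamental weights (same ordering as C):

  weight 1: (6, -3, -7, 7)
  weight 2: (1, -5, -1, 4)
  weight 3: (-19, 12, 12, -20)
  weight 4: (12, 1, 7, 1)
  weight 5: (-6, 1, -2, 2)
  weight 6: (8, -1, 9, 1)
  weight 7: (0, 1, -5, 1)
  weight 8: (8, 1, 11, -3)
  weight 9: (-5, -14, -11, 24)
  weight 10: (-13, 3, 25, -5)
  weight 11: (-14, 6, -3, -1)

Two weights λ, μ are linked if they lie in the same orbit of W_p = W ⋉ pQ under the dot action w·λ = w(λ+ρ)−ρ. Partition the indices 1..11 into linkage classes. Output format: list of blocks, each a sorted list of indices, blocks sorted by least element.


A_4 Cartan matrix, 4 simple roots permuted; ρ=(1,1,1,1).

Alcove-folded reps (p=13, 11 weights, presented ϖ-order):

    λ_1 → (5, 2, 6, 0)
    λ_2 → (2, 2, 0, 1)
    λ_3 → (5, 2, 6, 0)
    λ_4 → (1, 0, 2, 2)
    λ_5 → (2, 2, 0, 1)
    λ_6 → (1, 0, 2, 2)
    λ_7 → (1, 0, 2, 2)
    λ_8 → (1, 0, 2, 2)
    λ_9 → (1, 0, 2, 2)
    λ_10 → (4, 8, 0, 1)
    λ_11 → (5, 2, 6, 0)

Partition of {1..11} into 4 W_13-dot-orbits:

[[1, 3, 11], [2, 5], [4, 6, 7, 8, 9], [10]]


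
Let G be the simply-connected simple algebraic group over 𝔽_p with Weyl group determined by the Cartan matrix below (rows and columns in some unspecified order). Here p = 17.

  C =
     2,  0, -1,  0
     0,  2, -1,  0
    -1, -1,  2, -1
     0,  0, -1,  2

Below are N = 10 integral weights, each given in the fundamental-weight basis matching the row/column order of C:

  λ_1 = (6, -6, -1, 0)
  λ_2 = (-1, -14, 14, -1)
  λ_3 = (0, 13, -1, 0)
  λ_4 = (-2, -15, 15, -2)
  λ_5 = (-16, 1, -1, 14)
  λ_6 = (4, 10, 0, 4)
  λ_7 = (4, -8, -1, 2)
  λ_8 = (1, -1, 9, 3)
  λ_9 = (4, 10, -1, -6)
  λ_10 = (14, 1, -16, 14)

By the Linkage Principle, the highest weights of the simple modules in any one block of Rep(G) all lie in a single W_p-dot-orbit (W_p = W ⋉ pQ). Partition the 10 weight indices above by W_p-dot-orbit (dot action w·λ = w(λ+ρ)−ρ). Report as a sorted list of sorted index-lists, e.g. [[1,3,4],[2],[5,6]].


Root system D_4: the 4×4 matrix C matches after relabeling.

Alcove-folded reps (p=17, 10 weights, presented ϖ-order):

  1: (2, 0, 1, 4) · 2: (0, 13, 2, 0) · 3: (1, 14, 0, 1) · 4: (1, 14, 0, 1) · 5: (0, 13, 2, 0) · 6: (0, 6, 5, 0) · 7: (2, 0, 1, 4) · 8: (2, 0, 1, 4) · 9: (0, 6, 5, 0) · 10: (0, 13, 2, 0)

Partition of {1..10} into 4 W_17-dot-orbits:

[[1, 7, 8], [2, 5, 10], [3, 4], [6, 9]]


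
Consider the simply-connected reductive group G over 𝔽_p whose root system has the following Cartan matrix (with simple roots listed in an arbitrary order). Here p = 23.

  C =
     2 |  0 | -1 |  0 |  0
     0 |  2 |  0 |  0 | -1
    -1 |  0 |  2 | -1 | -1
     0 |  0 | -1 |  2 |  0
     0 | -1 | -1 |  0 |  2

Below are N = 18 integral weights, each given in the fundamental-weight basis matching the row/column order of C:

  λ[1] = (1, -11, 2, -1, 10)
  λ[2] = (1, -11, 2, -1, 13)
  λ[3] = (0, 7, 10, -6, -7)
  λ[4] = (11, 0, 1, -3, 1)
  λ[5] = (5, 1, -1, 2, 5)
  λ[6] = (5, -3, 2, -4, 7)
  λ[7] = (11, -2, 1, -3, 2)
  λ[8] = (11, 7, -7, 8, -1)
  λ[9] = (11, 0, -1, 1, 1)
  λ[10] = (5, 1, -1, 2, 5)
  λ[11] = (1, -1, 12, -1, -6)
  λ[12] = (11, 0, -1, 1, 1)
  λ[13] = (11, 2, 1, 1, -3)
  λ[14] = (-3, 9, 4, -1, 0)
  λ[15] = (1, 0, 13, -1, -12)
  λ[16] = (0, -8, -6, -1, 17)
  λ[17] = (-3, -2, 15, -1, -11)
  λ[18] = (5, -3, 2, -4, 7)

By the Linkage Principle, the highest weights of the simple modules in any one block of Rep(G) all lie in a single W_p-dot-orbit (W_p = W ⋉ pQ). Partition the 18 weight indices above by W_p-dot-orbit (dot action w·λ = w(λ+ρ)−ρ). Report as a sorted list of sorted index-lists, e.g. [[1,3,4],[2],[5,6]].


Type D_5, rank 5, |W|=1920; reorder rows/cols to standard.

Folding the 18 weights λ_j+ρ into Ā_23 (reps in the given 5-coord order):

  1: (2, 10, 3, 0, 1)
  2: (2, 10, 3, 0, 1)
  3: (1, 2, 0, 5, 6)
  4: (12, 1, 0, 2, 2)
  5: (6, 2, 0, 3, 6)
  6: (6, 2, 0, 3, 6)
  7: (12, 1, 0, 2, 2)
  8: (6, 2, 0, 3, 6)
  9: (12, 1, 0, 2, 2)
  10: (6, 2, 0, 3, 6)
  11: (2, 5, 8, 0, 0)
  12: (12, 1, 0, 2, 2)
  13: (12, 1, 0, 2, 2)
  14: (2, 10, 3, 0, 1)
  15: (2, 10, 3, 0, 1)
  16: (0, 7, 4, 1, 2)
  17: (2, 10, 3, 0, 1)
  18: (6, 2, 0, 3, 6)

Grouping the 18 weights by Ā_23-representative: 6 linkage classes.

[[1, 2, 14, 15, 17], [3], [4, 7, 9, 12, 13], [5, 6, 8, 10, 18], [11], [16]]


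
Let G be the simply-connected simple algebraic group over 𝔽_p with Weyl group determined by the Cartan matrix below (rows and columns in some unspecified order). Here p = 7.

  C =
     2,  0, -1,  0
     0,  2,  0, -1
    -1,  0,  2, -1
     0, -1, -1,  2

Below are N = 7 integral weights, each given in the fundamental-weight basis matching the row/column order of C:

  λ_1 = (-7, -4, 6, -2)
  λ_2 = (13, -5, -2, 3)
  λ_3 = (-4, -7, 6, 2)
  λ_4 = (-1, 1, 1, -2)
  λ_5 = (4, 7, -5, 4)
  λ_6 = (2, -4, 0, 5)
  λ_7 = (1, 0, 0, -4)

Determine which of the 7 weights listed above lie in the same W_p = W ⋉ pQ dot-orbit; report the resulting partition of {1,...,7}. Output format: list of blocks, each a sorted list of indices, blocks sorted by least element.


A_4 Cartan matrix, 4 simple roots permuted; ρ=(1,1,1,1).

Ā_7 reps of the 7 weights (A_4, coords as presented):

    λ_1+ρ ↦ (3, 1, 3, 0)
    λ_2+ρ ↦ (3, 1, 3, 0)
    λ_3+ρ ↦ (0, 0, 1, 3)
    λ_4+ρ ↦ (0, 1, 1, 1)
    λ_5+ρ ↦ (4, 0, 1, 1)
    λ_6+ρ ↦ (0, 0, 1, 3)
    λ_7+ρ ↦ (0, 1, 1, 1)

4 distinct reps among the 7 weights ⇒ 4 W_7-linkage classes:

[[1, 2], [3, 6], [4, 7], [5]]


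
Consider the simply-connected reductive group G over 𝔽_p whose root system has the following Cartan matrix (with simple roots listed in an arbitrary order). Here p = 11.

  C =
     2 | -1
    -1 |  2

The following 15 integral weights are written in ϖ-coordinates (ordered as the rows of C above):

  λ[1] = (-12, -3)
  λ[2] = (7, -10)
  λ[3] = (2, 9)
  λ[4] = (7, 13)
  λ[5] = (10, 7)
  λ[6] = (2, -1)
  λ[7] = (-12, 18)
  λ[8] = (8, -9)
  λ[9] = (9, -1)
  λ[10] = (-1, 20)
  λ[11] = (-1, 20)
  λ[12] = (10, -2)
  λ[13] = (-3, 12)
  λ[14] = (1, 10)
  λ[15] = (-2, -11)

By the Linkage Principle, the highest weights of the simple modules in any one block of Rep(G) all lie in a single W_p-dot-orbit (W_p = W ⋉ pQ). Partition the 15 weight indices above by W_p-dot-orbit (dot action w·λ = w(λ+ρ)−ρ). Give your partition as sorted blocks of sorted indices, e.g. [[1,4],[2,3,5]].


C ↔ A_2 under row/col permutation; |W(A_2)| = 6.

Ā_11 reps of the 15 weights (A_2, coords as presented):

    [1] (0, 9)
    [2] (1, 8)
    [3] (1, 8)
    [4] (3, 0)
    [5] (3, 0)
    [6] (3, 0)
    [7] (3, 0)
    [8] (1, 8)
    [9] (10, 0)
    [10] (10, 1)
    [11] (10, 1)
    [12] (10, 1)
    [13] (0, 9)
    [14] (0, 9)
    [15] (10, 1)

Grouping the 15 weights by Ā_11-representative: 5 linkage classes.

[[1, 13, 14], [2, 3, 8], [4, 5, 6, 7], [9], [10, 11, 12, 15]]


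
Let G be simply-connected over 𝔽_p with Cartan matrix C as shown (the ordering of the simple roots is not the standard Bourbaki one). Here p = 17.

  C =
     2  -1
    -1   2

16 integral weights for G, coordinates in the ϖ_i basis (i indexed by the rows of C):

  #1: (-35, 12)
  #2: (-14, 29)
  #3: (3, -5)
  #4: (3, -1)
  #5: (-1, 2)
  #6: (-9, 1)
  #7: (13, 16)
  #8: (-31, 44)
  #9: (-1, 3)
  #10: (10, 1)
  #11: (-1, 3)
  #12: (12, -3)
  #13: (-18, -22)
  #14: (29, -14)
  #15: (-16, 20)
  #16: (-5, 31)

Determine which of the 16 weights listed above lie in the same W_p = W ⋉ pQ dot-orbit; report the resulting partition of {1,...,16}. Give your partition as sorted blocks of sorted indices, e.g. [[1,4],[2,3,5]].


Type A_2, rank 2, |W|=6; reorder rows/cols to standard.

Alcove-folded reps (p=17, 16 weights, presented ϖ-order):

  1: (4, 0);  2: (0, 4);  3: (0, 4);  4: (4, 0);  5: (0, 3);  6: (2, 6);  7: (0, 3);  8: (11, 2);  9: (0, 4);  10: (11, 2);  11: (0, 4);  12: (11, 2);  13: (4, 0);  14: (4, 0);  15: (11, 2);  16: (11, 2)

5 distinct reps among the 16 weights ⇒ 5 W_17-linkage classes:

[[1, 4, 13, 14], [2, 3, 9, 11], [5, 7], [6], [8, 10, 12, 15, 16]]


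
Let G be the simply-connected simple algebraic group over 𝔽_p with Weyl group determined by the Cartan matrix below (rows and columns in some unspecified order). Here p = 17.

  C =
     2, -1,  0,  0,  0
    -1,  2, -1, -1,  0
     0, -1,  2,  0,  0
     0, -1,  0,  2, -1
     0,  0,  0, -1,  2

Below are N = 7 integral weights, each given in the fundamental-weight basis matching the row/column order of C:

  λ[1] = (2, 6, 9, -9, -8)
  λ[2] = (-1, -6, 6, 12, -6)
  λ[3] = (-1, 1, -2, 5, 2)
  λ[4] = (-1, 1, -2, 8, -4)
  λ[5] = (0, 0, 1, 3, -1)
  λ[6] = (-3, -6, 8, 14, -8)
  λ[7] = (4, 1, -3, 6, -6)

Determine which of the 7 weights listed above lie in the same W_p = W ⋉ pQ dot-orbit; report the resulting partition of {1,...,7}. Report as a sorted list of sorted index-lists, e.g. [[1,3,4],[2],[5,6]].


Type D_5, rank 5, |W|=1920; reorder rows/cols to standard.

λ_j+ρ reflected into Ā_17 (⟨·,θ^∨⟩≤17); 5-tuples as given:

    1: (5, 0, 2, 2, 5)
    2: (5, 0, 2, 2, 5)
    3: (0, 1, 1, 5, 3)
    4: (0, 1, 1, 5, 3)
    5: (1, 1, 2, 4, 0)
    6: (5, 0, 2, 2, 5)
    7: (5, 0, 2, 2, 5)

These 7 weights hit 3 W_17-dot-orbits; sizes (4, 2, 1):

[[1, 2, 6, 7], [3, 4], [5]]


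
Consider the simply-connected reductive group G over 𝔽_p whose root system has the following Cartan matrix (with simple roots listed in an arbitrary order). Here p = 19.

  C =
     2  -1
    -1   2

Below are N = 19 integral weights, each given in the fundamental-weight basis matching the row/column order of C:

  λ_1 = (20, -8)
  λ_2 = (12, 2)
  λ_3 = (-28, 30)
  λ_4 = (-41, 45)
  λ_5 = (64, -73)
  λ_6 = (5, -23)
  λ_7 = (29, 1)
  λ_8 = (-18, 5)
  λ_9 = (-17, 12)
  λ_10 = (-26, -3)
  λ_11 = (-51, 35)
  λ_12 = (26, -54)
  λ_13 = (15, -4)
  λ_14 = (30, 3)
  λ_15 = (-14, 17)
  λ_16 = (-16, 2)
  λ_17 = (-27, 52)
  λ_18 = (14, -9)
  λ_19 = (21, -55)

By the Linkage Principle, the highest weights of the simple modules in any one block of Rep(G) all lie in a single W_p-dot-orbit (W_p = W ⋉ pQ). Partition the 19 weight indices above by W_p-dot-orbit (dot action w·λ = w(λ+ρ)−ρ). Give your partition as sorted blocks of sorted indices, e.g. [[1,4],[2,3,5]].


C ↔ A_2 under row/col permutation; |W(A_2)| = 6.

Ā_19 reps of the 19 weights (A_2, coords as presented):

  1: (12, 5)
  2: (13, 3)
  3: (7, 8)
  4: (6, 11)
  5: (7, 8)
  6: (13, 3)
  7: (6, 11)
  8: (6, 11)
  9: (13, 3)
  10: (6, 11)
  11: (12, 5)
  12: (7, 8)
  13: (13, 3)
  14: (3, 12)
  15: (13, 5)
  16: (3, 12)
  17: (7, 8)
  18: (7, 8)
  19: (13, 3)

Grouping the 19 weights by Ā_19-representative: 6 linkage classes.

[[1, 11], [2, 6, 9, 13, 19], [3, 5, 12, 17, 18], [4, 7, 8, 10], [14, 16], [15]]


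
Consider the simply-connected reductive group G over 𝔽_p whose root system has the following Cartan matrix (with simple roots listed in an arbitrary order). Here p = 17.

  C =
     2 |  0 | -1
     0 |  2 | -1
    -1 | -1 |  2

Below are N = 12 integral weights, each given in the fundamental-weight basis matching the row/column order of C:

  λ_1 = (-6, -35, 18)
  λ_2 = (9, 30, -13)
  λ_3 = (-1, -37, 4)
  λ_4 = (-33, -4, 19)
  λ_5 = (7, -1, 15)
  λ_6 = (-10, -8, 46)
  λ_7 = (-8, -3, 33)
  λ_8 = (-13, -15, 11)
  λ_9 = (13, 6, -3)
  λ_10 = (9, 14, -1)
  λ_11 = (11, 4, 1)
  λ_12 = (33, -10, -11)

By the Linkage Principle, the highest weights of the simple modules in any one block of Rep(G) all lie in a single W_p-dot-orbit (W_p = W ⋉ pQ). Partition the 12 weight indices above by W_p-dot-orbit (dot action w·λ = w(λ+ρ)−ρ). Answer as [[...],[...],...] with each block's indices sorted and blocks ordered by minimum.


A_3 Cartan matrix, 3 simple roots permuted; ρ=(1,1,1).

Alcove-folded reps (p=17, 12 weights, presented ϖ-order):

  1: (2, 3, 0)
  2: (10, 3, 2)
  3: (2, 0, 12)
  4: (2, 3, 0)
  5: (1, 7, 9)
  6: (6, 4, 3)
  7: (2, 7, 0)
  8: (2, 0, 12)
  9: (10, 3, 2)
  10: (2, 7, 0)
  11: (10, 3, 2)
  12: (2, 7, 0)

These 12 weights hit 6 W_17-dot-orbits; sizes (2, 3, 2, 1, 1, 3):

[[1, 4], [2, 9, 11], [3, 8], [5], [6], [7, 10, 12]]


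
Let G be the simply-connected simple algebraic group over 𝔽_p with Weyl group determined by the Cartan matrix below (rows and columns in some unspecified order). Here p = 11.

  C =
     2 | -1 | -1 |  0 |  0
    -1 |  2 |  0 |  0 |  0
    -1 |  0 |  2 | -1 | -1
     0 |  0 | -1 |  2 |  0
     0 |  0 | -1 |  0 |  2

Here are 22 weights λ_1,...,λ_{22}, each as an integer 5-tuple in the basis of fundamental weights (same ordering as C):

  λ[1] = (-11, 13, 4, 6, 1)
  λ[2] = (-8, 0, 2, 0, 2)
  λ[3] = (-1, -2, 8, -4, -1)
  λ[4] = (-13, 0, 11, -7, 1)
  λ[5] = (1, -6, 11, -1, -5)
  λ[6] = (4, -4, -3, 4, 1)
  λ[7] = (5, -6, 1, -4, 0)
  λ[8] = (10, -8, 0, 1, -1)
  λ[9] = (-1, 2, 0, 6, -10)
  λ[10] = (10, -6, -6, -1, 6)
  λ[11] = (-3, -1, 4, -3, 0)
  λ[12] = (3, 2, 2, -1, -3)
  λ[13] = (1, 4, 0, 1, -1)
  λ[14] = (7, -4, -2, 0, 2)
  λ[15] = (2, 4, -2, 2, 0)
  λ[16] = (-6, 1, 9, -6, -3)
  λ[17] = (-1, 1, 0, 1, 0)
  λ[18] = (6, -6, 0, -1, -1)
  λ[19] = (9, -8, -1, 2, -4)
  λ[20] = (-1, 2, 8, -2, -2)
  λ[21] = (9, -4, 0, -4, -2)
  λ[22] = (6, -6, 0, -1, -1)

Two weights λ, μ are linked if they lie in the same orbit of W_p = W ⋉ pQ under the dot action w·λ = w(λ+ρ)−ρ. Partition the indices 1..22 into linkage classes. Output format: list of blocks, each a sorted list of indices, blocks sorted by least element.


D_5 Cartan matrix, 5 simple roots permuted; ρ=(1,1,1,1,1).

Ā_11 reps of the 22 weights (D_5, coords as presented):

    [1] (0, 2, 1, 2, 1)
    [2] (0, 3, 1, 0, 2)
    [3] (0, 3, 2, 3, 0)
    [4] (0, 5, 1, 2, 0)
    [5] (0, 5, 1, 2, 0)
    [6] (0, 3, 2, 3, 0)
    [7] (0, 5, 1, 2, 0)
    [8] (0, 3, 1, 0, 2)
    [9] (2, 5, 1, 0, 0)
    [10] (0, 3, 2, 3, 0)
    [11] (0, 2, 1, 2, 1)
    [12] (0, 3, 1, 0, 2)
    [13] (0, 5, 1, 2, 0)
    [14] (0, 3, 1, 0, 2)
    [15] (0, 5, 1, 2, 0)
    [16] (0, 3, 2, 3, 0)
    [17] (0, 2, 1, 2, 1)
    [18] (2, 5, 1, 0, 0)
    [19] (2, 5, 1, 0, 0)
    [20] (2, 5, 1, 0, 0)
    [21] (0, 3, 1, 0, 2)
    [22] (2, 5, 1, 0, 0)

5 distinct reps among the 22 weights ⇒ 5 W_11-linkage classes:

[[1, 11, 17], [2, 8, 12, 14, 21], [3, 6, 10, 16], [4, 5, 7, 13, 15], [9, 18, 19, 20, 22]]


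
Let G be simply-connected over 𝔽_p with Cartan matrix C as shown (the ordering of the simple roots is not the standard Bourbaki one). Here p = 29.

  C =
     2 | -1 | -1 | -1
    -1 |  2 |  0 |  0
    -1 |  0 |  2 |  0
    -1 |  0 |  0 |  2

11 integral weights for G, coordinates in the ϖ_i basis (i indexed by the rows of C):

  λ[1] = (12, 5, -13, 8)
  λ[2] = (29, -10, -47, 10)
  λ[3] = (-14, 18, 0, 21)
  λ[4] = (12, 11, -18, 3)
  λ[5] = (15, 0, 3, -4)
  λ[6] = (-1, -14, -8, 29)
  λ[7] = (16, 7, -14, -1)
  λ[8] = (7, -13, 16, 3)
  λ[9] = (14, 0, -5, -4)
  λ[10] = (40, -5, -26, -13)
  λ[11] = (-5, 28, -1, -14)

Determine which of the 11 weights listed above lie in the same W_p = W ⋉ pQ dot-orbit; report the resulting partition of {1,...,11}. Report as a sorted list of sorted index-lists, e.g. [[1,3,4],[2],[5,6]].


Type D_4, rank 4, |W|=192; reorder rows/cols to standard.

Ā_29 reps of the 11 weights (D_4, coords as presented):

  [1] (1, 6, 12, 9)
  [2] (8, 1, 4, 3)
  [3] (1, 6, 12, 9)
  [4] (4, 8, 13, 0)
  [5] (8, 1, 4, 3)
  [6] (1, 6, 12, 9)
  [7] (4, 8, 13, 0)
  [8] (4, 8, 13, 0)
  [9] (8, 1, 4, 3)
  [10] (4, 8, 13, 0)
  [11] (4, 8, 13, 0)

These 11 weights hit 3 W_29-dot-orbits; sizes (3, 3, 5):

[[1, 3, 6], [2, 5, 9], [4, 7, 8, 10, 11]]


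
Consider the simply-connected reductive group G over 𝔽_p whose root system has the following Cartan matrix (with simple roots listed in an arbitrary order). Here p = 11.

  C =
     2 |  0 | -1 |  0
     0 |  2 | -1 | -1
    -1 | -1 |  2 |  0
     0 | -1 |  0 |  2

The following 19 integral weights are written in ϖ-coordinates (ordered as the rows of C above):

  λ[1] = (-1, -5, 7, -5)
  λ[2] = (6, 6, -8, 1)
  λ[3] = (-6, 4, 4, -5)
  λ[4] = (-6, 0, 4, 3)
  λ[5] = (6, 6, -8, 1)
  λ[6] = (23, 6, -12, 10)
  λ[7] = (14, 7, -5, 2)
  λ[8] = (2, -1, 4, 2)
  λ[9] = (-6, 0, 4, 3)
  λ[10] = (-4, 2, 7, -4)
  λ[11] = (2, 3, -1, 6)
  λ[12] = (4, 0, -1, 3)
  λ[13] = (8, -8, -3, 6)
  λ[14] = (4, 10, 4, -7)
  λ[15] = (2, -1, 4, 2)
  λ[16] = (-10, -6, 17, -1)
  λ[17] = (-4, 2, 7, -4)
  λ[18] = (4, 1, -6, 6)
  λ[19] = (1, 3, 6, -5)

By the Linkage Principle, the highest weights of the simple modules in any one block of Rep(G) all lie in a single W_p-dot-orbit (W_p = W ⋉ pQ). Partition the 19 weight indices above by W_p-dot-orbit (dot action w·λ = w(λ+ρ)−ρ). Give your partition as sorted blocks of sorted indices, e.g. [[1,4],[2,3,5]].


Type A_4, rank 4, |W|=120; reorder rows/cols to standard.

λ_j+ρ reflected into Ā_11 (⟨·,θ^∨⟩≤11); 4-tuples as given:

  λ_1+ρ ↦ (0, 4, 0, 4) · λ_2+ρ ↦ (0, 0, 7, 2) · λ_3+ρ ↦ (5, 1, 0, 4) · λ_4+ρ ↦ (5, 1, 0, 4) · λ_5+ρ ↦ (0, 0, 7, 2) · λ_6+ρ ↦ (0, 0, 7, 2) · λ_7+ρ ↦ (0, 4, 0, 4) · λ_8+ρ ↦ (3, 0, 5, 3) · λ_9+ρ ↦ (5, 1, 0, 4) · λ_10+ρ ↦ (3, 0, 5, 3) · λ_11+ρ ↦ (0, 4, 0, 4) · λ_12+ρ ↦ (5, 1, 0, 4) · λ_13+ρ ↦ (0, 0, 7, 2) · λ_14+ρ ↦ (5, 1, 0, 4) · λ_15+ρ ↦ (3, 0, 5, 3) · λ_16+ρ ↦ (2, 2, 2, 0) · λ_17+ρ ↦ (3, 0, 5, 3) · λ_18+ρ ↦ (0, 3, 2, 4) · λ_19+ρ ↦ (0, 0, 7, 2)

Partition of {1..19} into 6 W_11-dot-orbits:

[[1, 7, 11], [2, 5, 6, 13, 19], [3, 4, 9, 12, 14], [8, 10, 15, 17], [16], [18]]


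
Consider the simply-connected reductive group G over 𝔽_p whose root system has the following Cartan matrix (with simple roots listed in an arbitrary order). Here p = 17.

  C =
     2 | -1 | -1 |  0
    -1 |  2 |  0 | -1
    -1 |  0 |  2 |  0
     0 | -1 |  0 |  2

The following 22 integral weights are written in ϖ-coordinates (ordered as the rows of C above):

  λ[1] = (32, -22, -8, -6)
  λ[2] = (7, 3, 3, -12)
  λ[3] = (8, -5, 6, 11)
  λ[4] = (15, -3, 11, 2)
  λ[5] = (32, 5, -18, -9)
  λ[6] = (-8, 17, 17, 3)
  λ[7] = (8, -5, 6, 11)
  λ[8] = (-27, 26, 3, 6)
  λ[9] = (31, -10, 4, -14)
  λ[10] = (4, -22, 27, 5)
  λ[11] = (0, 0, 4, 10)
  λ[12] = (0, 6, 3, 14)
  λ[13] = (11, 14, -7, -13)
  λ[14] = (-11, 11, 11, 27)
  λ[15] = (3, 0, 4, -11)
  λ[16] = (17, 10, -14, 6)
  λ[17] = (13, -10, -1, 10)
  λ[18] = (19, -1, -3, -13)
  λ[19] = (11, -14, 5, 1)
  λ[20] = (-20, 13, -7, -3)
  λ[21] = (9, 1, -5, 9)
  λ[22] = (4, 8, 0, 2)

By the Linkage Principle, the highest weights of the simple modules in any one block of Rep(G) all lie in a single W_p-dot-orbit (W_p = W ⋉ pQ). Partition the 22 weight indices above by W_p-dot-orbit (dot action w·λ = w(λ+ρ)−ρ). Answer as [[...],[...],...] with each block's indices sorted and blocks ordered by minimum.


C ↔ A_4 under row/col permutation; |W(A_4)| = 120.

Each λ_j+ρ reduced to Ā_17; 4-tuples below use C's row order:

  λ_1+ρ ↦ (5, 4, 0, 1);  λ_2+ρ ↦ (1, 7, 4, 4);  λ_3+ρ ↦ (5, 4, 0, 1);  λ_4+ρ ↦ (5, 9, 0, 2);  λ_5+ρ ↦ (5, 9, 0, 2);  λ_6+ρ ↦ (1, 1, 4, 10);  λ_7+ρ ↦ (5, 4, 0, 1);  λ_8+ρ ↦ (5, 4, 0, 1);  λ_9+ρ ↦ (2, 3, 4, 2);  λ_10+ρ ↦ (1, 1, 4, 10);  λ_11+ρ ↦ (1, 1, 4, 10);  λ_12+ρ ↦ (5, 2, 1, 5);  λ_13+ρ ↦ (2, 3, 4, 2);  λ_14+ρ ↦ (2, 3, 4, 2);  λ_15+ρ ↦ (5, 4, 0, 1);  λ_16+ρ ↦ (1, 1, 4, 10);  λ_17+ρ ↦ (5, 9, 0, 2);  λ_18+ρ ↦ (5, 9, 0, 2);  λ_19+ρ ↦ (1, 1, 4, 10);  λ_20+ρ ↦ (2, 3, 4, 2);  λ_21+ρ ↦ (5, 2, 1, 5);  λ_22+ρ ↦ (5, 9, 0, 2)

Linkage partition of the 22 weights (6 classes, p=17):

[[1, 3, 7, 8, 15], [2], [4, 5, 17, 18, 22], [6, 10, 11, 16, 19], [9, 13, 14, 20], [12, 21]]


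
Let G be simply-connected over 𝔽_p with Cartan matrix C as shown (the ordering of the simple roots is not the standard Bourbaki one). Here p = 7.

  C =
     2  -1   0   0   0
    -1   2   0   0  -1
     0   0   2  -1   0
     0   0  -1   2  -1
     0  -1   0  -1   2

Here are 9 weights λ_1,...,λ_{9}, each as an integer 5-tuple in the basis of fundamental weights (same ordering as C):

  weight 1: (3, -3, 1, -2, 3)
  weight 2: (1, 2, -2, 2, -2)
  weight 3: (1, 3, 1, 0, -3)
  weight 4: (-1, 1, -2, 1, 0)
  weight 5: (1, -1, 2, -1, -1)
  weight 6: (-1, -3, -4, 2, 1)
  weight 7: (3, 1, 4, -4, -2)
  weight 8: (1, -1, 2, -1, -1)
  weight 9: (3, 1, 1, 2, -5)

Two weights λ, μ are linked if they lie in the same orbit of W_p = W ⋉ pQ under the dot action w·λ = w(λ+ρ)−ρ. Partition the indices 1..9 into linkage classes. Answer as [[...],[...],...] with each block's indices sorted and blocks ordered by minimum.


Cartan matrix: type A_5 (|W|=720); un-permuting the 5 rows.

W_7-reps of the 9 weights in Ā_7 (same 5-coord order as C):

  λ_1 → (2, 2, 1, 1, 1)
  λ_2 → (2, 2, 1, 1, 1)
  λ_3 → (2, 2, 1, 1, 1)
  λ_4 → (0, 2, 1, 1, 1)
  λ_5 → (2, 0, 3, 0, 0)
  λ_6 → (2, 0, 3, 0, 0)
  λ_7 → (2, 2, 1, 1, 1)
  λ_8 → (2, 0, 3, 0, 0)
  λ_9 → (2, 2, 1, 1, 1)

Linkage partition of the 9 weights (3 classes, p=7):

[[1, 2, 3, 7, 9], [4], [5, 6, 8]]
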